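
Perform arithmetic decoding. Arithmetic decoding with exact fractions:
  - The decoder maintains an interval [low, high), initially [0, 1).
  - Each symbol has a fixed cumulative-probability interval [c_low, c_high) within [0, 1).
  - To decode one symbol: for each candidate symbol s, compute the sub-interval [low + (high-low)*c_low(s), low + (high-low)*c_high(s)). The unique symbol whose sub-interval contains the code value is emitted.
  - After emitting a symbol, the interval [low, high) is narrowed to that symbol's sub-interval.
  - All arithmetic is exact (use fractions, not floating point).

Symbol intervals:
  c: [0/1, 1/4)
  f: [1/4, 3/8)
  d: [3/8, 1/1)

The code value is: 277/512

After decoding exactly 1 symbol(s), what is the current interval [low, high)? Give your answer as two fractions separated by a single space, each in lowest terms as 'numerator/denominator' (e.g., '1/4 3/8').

Step 1: interval [0/1, 1/1), width = 1/1 - 0/1 = 1/1
  'c': [0/1 + 1/1*0/1, 0/1 + 1/1*1/4) = [0/1, 1/4)
  'f': [0/1 + 1/1*1/4, 0/1 + 1/1*3/8) = [1/4, 3/8)
  'd': [0/1 + 1/1*3/8, 0/1 + 1/1*1/1) = [3/8, 1/1) <- contains code 277/512
  emit 'd', narrow to [3/8, 1/1)

Answer: 3/8 1/1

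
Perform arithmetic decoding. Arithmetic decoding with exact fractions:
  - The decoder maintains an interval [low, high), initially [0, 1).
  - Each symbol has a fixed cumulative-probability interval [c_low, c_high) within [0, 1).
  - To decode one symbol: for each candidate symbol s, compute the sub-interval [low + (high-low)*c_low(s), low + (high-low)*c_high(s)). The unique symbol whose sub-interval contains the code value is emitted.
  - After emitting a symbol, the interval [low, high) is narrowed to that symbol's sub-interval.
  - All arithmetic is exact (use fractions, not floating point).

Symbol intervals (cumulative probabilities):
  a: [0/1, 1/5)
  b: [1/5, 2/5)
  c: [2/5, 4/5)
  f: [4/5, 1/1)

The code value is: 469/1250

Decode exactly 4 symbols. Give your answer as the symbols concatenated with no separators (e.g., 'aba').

Answer: bfbf

Derivation:
Step 1: interval [0/1, 1/1), width = 1/1 - 0/1 = 1/1
  'a': [0/1 + 1/1*0/1, 0/1 + 1/1*1/5) = [0/1, 1/5)
  'b': [0/1 + 1/1*1/5, 0/1 + 1/1*2/5) = [1/5, 2/5) <- contains code 469/1250
  'c': [0/1 + 1/1*2/5, 0/1 + 1/1*4/5) = [2/5, 4/5)
  'f': [0/1 + 1/1*4/5, 0/1 + 1/1*1/1) = [4/5, 1/1)
  emit 'b', narrow to [1/5, 2/5)
Step 2: interval [1/5, 2/5), width = 2/5 - 1/5 = 1/5
  'a': [1/5 + 1/5*0/1, 1/5 + 1/5*1/5) = [1/5, 6/25)
  'b': [1/5 + 1/5*1/5, 1/5 + 1/5*2/5) = [6/25, 7/25)
  'c': [1/5 + 1/5*2/5, 1/5 + 1/5*4/5) = [7/25, 9/25)
  'f': [1/5 + 1/5*4/5, 1/5 + 1/5*1/1) = [9/25, 2/5) <- contains code 469/1250
  emit 'f', narrow to [9/25, 2/5)
Step 3: interval [9/25, 2/5), width = 2/5 - 9/25 = 1/25
  'a': [9/25 + 1/25*0/1, 9/25 + 1/25*1/5) = [9/25, 46/125)
  'b': [9/25 + 1/25*1/5, 9/25 + 1/25*2/5) = [46/125, 47/125) <- contains code 469/1250
  'c': [9/25 + 1/25*2/5, 9/25 + 1/25*4/5) = [47/125, 49/125)
  'f': [9/25 + 1/25*4/5, 9/25 + 1/25*1/1) = [49/125, 2/5)
  emit 'b', narrow to [46/125, 47/125)
Step 4: interval [46/125, 47/125), width = 47/125 - 46/125 = 1/125
  'a': [46/125 + 1/125*0/1, 46/125 + 1/125*1/5) = [46/125, 231/625)
  'b': [46/125 + 1/125*1/5, 46/125 + 1/125*2/5) = [231/625, 232/625)
  'c': [46/125 + 1/125*2/5, 46/125 + 1/125*4/5) = [232/625, 234/625)
  'f': [46/125 + 1/125*4/5, 46/125 + 1/125*1/1) = [234/625, 47/125) <- contains code 469/1250
  emit 'f', narrow to [234/625, 47/125)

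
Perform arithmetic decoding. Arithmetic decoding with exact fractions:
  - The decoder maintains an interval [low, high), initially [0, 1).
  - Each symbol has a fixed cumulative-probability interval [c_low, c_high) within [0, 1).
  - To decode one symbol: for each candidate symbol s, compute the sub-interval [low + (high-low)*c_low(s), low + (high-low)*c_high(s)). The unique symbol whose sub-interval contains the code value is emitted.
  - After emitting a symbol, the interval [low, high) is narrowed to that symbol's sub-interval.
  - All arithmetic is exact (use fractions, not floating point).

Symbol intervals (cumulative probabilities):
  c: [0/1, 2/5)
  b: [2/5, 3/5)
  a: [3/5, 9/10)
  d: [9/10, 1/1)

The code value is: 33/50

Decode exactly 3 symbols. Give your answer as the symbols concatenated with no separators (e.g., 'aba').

Step 1: interval [0/1, 1/1), width = 1/1 - 0/1 = 1/1
  'c': [0/1 + 1/1*0/1, 0/1 + 1/1*2/5) = [0/1, 2/5)
  'b': [0/1 + 1/1*2/5, 0/1 + 1/1*3/5) = [2/5, 3/5)
  'a': [0/1 + 1/1*3/5, 0/1 + 1/1*9/10) = [3/5, 9/10) <- contains code 33/50
  'd': [0/1 + 1/1*9/10, 0/1 + 1/1*1/1) = [9/10, 1/1)
  emit 'a', narrow to [3/5, 9/10)
Step 2: interval [3/5, 9/10), width = 9/10 - 3/5 = 3/10
  'c': [3/5 + 3/10*0/1, 3/5 + 3/10*2/5) = [3/5, 18/25) <- contains code 33/50
  'b': [3/5 + 3/10*2/5, 3/5 + 3/10*3/5) = [18/25, 39/50)
  'a': [3/5 + 3/10*3/5, 3/5 + 3/10*9/10) = [39/50, 87/100)
  'd': [3/5 + 3/10*9/10, 3/5 + 3/10*1/1) = [87/100, 9/10)
  emit 'c', narrow to [3/5, 18/25)
Step 3: interval [3/5, 18/25), width = 18/25 - 3/5 = 3/25
  'c': [3/5 + 3/25*0/1, 3/5 + 3/25*2/5) = [3/5, 81/125)
  'b': [3/5 + 3/25*2/5, 3/5 + 3/25*3/5) = [81/125, 84/125) <- contains code 33/50
  'a': [3/5 + 3/25*3/5, 3/5 + 3/25*9/10) = [84/125, 177/250)
  'd': [3/5 + 3/25*9/10, 3/5 + 3/25*1/1) = [177/250, 18/25)
  emit 'b', narrow to [81/125, 84/125)

Answer: acb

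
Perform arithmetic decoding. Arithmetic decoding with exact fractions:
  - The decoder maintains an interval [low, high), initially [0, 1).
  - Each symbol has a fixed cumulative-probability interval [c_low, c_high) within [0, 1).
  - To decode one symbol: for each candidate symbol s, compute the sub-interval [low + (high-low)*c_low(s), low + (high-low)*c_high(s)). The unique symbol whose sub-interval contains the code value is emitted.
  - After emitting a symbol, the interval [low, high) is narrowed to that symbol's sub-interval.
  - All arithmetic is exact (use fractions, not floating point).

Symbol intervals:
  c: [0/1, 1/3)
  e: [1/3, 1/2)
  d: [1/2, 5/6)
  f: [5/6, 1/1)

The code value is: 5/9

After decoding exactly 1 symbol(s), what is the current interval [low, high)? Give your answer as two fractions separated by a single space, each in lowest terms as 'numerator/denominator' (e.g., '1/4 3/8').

Step 1: interval [0/1, 1/1), width = 1/1 - 0/1 = 1/1
  'c': [0/1 + 1/1*0/1, 0/1 + 1/1*1/3) = [0/1, 1/3)
  'e': [0/1 + 1/1*1/3, 0/1 + 1/1*1/2) = [1/3, 1/2)
  'd': [0/1 + 1/1*1/2, 0/1 + 1/1*5/6) = [1/2, 5/6) <- contains code 5/9
  'f': [0/1 + 1/1*5/6, 0/1 + 1/1*1/1) = [5/6, 1/1)
  emit 'd', narrow to [1/2, 5/6)

Answer: 1/2 5/6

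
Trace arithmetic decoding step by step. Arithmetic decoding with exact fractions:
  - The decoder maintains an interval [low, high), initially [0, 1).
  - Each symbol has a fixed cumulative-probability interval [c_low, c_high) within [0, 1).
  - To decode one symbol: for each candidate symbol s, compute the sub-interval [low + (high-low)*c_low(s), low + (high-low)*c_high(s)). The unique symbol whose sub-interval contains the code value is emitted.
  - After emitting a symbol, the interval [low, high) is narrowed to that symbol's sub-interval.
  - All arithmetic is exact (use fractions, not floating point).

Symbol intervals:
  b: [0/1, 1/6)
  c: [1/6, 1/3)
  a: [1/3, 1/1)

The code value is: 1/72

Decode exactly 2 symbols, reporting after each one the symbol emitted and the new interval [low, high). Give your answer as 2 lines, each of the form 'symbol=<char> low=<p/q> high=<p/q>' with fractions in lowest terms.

Answer: symbol=b low=0/1 high=1/6
symbol=b low=0/1 high=1/36

Derivation:
Step 1: interval [0/1, 1/1), width = 1/1 - 0/1 = 1/1
  'b': [0/1 + 1/1*0/1, 0/1 + 1/1*1/6) = [0/1, 1/6) <- contains code 1/72
  'c': [0/1 + 1/1*1/6, 0/1 + 1/1*1/3) = [1/6, 1/3)
  'a': [0/1 + 1/1*1/3, 0/1 + 1/1*1/1) = [1/3, 1/1)
  emit 'b', narrow to [0/1, 1/6)
Step 2: interval [0/1, 1/6), width = 1/6 - 0/1 = 1/6
  'b': [0/1 + 1/6*0/1, 0/1 + 1/6*1/6) = [0/1, 1/36) <- contains code 1/72
  'c': [0/1 + 1/6*1/6, 0/1 + 1/6*1/3) = [1/36, 1/18)
  'a': [0/1 + 1/6*1/3, 0/1 + 1/6*1/1) = [1/18, 1/6)
  emit 'b', narrow to [0/1, 1/36)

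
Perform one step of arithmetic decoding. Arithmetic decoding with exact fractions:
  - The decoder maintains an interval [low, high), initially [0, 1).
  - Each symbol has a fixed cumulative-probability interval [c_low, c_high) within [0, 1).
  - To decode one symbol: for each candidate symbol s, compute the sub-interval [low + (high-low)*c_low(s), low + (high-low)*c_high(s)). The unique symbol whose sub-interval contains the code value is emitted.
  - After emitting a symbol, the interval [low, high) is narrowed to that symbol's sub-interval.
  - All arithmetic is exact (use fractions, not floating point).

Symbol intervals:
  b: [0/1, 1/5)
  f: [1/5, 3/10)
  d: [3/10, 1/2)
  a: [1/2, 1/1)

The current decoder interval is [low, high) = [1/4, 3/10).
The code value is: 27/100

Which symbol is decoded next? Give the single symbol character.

Interval width = high − low = 3/10 − 1/4 = 1/20
Scaled code = (code − low) / width = (27/100 − 1/4) / 1/20 = 2/5
  b: [0/1, 1/5) 
  f: [1/5, 3/10) 
  d: [3/10, 1/2) ← scaled code falls here ✓
  a: [1/2, 1/1) 

Answer: d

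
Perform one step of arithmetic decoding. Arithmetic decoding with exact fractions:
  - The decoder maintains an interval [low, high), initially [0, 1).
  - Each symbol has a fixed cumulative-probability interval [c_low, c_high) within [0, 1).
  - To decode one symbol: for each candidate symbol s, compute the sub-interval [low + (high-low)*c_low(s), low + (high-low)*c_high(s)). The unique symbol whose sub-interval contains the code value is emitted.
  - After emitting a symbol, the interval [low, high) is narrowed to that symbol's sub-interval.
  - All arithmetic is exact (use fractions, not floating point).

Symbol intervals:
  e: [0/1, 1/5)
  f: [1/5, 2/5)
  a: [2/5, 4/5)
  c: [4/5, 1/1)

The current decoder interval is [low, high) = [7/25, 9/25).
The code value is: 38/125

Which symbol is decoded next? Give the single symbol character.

Interval width = high − low = 9/25 − 7/25 = 2/25
Scaled code = (code − low) / width = (38/125 − 7/25) / 2/25 = 3/10
  e: [0/1, 1/5) 
  f: [1/5, 2/5) ← scaled code falls here ✓
  a: [2/5, 4/5) 
  c: [4/5, 1/1) 

Answer: f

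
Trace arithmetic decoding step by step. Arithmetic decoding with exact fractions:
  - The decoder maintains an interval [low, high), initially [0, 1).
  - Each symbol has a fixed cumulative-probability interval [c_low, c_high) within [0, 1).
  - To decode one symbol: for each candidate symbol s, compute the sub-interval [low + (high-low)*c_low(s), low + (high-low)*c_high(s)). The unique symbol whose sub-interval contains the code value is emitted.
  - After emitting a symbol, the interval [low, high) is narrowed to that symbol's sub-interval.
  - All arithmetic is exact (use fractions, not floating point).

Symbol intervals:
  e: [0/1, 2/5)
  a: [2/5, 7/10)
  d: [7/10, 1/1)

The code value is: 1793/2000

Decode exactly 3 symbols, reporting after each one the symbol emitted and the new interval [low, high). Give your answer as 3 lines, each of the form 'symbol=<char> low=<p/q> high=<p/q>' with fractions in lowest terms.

Step 1: interval [0/1, 1/1), width = 1/1 - 0/1 = 1/1
  'e': [0/1 + 1/1*0/1, 0/1 + 1/1*2/5) = [0/1, 2/5)
  'a': [0/1 + 1/1*2/5, 0/1 + 1/1*7/10) = [2/5, 7/10)
  'd': [0/1 + 1/1*7/10, 0/1 + 1/1*1/1) = [7/10, 1/1) <- contains code 1793/2000
  emit 'd', narrow to [7/10, 1/1)
Step 2: interval [7/10, 1/1), width = 1/1 - 7/10 = 3/10
  'e': [7/10 + 3/10*0/1, 7/10 + 3/10*2/5) = [7/10, 41/50)
  'a': [7/10 + 3/10*2/5, 7/10 + 3/10*7/10) = [41/50, 91/100) <- contains code 1793/2000
  'd': [7/10 + 3/10*7/10, 7/10 + 3/10*1/1) = [91/100, 1/1)
  emit 'a', narrow to [41/50, 91/100)
Step 3: interval [41/50, 91/100), width = 91/100 - 41/50 = 9/100
  'e': [41/50 + 9/100*0/1, 41/50 + 9/100*2/5) = [41/50, 107/125)
  'a': [41/50 + 9/100*2/5, 41/50 + 9/100*7/10) = [107/125, 883/1000)
  'd': [41/50 + 9/100*7/10, 41/50 + 9/100*1/1) = [883/1000, 91/100) <- contains code 1793/2000
  emit 'd', narrow to [883/1000, 91/100)

Answer: symbol=d low=7/10 high=1/1
symbol=a low=41/50 high=91/100
symbol=d low=883/1000 high=91/100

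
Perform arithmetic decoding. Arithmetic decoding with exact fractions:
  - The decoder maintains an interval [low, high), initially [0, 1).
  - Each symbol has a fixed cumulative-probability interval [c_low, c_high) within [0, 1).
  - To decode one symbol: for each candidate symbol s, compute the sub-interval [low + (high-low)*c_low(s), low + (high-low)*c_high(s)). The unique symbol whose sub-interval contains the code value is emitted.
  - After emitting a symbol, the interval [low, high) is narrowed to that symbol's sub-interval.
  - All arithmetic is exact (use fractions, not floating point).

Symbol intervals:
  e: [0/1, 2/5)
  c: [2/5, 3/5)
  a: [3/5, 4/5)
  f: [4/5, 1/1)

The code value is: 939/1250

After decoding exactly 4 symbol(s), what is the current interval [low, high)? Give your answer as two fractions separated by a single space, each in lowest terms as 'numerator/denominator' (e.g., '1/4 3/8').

Answer: 469/625 94/125

Derivation:
Step 1: interval [0/1, 1/1), width = 1/1 - 0/1 = 1/1
  'e': [0/1 + 1/1*0/1, 0/1 + 1/1*2/5) = [0/1, 2/5)
  'c': [0/1 + 1/1*2/5, 0/1 + 1/1*3/5) = [2/5, 3/5)
  'a': [0/1 + 1/1*3/5, 0/1 + 1/1*4/5) = [3/5, 4/5) <- contains code 939/1250
  'f': [0/1 + 1/1*4/5, 0/1 + 1/1*1/1) = [4/5, 1/1)
  emit 'a', narrow to [3/5, 4/5)
Step 2: interval [3/5, 4/5), width = 4/5 - 3/5 = 1/5
  'e': [3/5 + 1/5*0/1, 3/5 + 1/5*2/5) = [3/5, 17/25)
  'c': [3/5 + 1/5*2/5, 3/5 + 1/5*3/5) = [17/25, 18/25)
  'a': [3/5 + 1/5*3/5, 3/5 + 1/5*4/5) = [18/25, 19/25) <- contains code 939/1250
  'f': [3/5 + 1/5*4/5, 3/5 + 1/5*1/1) = [19/25, 4/5)
  emit 'a', narrow to [18/25, 19/25)
Step 3: interval [18/25, 19/25), width = 19/25 - 18/25 = 1/25
  'e': [18/25 + 1/25*0/1, 18/25 + 1/25*2/5) = [18/25, 92/125)
  'c': [18/25 + 1/25*2/5, 18/25 + 1/25*3/5) = [92/125, 93/125)
  'a': [18/25 + 1/25*3/5, 18/25 + 1/25*4/5) = [93/125, 94/125) <- contains code 939/1250
  'f': [18/25 + 1/25*4/5, 18/25 + 1/25*1/1) = [94/125, 19/25)
  emit 'a', narrow to [93/125, 94/125)
Step 4: interval [93/125, 94/125), width = 94/125 - 93/125 = 1/125
  'e': [93/125 + 1/125*0/1, 93/125 + 1/125*2/5) = [93/125, 467/625)
  'c': [93/125 + 1/125*2/5, 93/125 + 1/125*3/5) = [467/625, 468/625)
  'a': [93/125 + 1/125*3/5, 93/125 + 1/125*4/5) = [468/625, 469/625)
  'f': [93/125 + 1/125*4/5, 93/125 + 1/125*1/1) = [469/625, 94/125) <- contains code 939/1250
  emit 'f', narrow to [469/625, 94/125)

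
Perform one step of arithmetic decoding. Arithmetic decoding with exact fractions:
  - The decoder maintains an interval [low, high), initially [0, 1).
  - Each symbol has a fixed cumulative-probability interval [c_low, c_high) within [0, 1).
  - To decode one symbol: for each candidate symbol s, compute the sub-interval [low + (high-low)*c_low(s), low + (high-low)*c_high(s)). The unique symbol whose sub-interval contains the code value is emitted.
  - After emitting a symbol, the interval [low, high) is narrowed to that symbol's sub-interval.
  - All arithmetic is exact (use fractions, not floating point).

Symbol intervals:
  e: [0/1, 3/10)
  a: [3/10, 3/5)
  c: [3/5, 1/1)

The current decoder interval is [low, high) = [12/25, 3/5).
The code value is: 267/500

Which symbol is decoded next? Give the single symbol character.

Interval width = high − low = 3/5 − 12/25 = 3/25
Scaled code = (code − low) / width = (267/500 − 12/25) / 3/25 = 9/20
  e: [0/1, 3/10) 
  a: [3/10, 3/5) ← scaled code falls here ✓
  c: [3/5, 1/1) 

Answer: a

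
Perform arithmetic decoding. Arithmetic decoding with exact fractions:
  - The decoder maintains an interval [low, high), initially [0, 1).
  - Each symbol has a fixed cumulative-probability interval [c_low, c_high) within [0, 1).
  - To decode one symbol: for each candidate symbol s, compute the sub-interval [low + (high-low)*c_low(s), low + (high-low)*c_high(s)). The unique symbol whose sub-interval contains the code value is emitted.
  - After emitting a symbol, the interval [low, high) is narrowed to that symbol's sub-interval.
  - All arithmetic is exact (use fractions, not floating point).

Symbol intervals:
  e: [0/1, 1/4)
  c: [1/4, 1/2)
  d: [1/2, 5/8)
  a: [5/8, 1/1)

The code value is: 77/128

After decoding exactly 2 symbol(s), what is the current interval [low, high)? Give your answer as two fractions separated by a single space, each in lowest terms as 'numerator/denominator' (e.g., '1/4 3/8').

Step 1: interval [0/1, 1/1), width = 1/1 - 0/1 = 1/1
  'e': [0/1 + 1/1*0/1, 0/1 + 1/1*1/4) = [0/1, 1/4)
  'c': [0/1 + 1/1*1/4, 0/1 + 1/1*1/2) = [1/4, 1/2)
  'd': [0/1 + 1/1*1/2, 0/1 + 1/1*5/8) = [1/2, 5/8) <- contains code 77/128
  'a': [0/1 + 1/1*5/8, 0/1 + 1/1*1/1) = [5/8, 1/1)
  emit 'd', narrow to [1/2, 5/8)
Step 2: interval [1/2, 5/8), width = 5/8 - 1/2 = 1/8
  'e': [1/2 + 1/8*0/1, 1/2 + 1/8*1/4) = [1/2, 17/32)
  'c': [1/2 + 1/8*1/4, 1/2 + 1/8*1/2) = [17/32, 9/16)
  'd': [1/2 + 1/8*1/2, 1/2 + 1/8*5/8) = [9/16, 37/64)
  'a': [1/2 + 1/8*5/8, 1/2 + 1/8*1/1) = [37/64, 5/8) <- contains code 77/128
  emit 'a', narrow to [37/64, 5/8)

Answer: 37/64 5/8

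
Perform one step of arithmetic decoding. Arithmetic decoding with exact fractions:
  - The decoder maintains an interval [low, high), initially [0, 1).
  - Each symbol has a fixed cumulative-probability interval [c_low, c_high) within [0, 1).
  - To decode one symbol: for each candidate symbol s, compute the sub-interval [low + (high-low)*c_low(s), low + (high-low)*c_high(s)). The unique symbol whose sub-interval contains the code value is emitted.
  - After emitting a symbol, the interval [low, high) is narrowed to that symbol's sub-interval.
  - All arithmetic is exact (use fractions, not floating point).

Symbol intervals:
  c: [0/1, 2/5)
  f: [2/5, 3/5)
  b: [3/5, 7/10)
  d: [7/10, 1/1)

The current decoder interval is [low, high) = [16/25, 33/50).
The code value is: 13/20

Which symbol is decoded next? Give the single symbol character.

Answer: f

Derivation:
Interval width = high − low = 33/50 − 16/25 = 1/50
Scaled code = (code − low) / width = (13/20 − 16/25) / 1/50 = 1/2
  c: [0/1, 2/5) 
  f: [2/5, 3/5) ← scaled code falls here ✓
  b: [3/5, 7/10) 
  d: [7/10, 1/1) 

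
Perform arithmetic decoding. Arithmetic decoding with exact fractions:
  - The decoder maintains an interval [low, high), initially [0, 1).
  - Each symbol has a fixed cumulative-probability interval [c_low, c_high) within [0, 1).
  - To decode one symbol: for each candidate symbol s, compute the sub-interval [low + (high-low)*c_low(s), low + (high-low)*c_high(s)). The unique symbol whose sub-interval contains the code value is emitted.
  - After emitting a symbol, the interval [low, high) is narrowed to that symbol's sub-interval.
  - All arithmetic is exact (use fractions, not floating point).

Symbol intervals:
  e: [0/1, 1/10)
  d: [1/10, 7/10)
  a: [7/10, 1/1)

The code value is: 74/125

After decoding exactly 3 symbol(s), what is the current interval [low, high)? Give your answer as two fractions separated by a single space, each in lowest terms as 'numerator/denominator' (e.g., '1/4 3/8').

Answer: 269/500 323/500

Derivation:
Step 1: interval [0/1, 1/1), width = 1/1 - 0/1 = 1/1
  'e': [0/1 + 1/1*0/1, 0/1 + 1/1*1/10) = [0/1, 1/10)
  'd': [0/1 + 1/1*1/10, 0/1 + 1/1*7/10) = [1/10, 7/10) <- contains code 74/125
  'a': [0/1 + 1/1*7/10, 0/1 + 1/1*1/1) = [7/10, 1/1)
  emit 'd', narrow to [1/10, 7/10)
Step 2: interval [1/10, 7/10), width = 7/10 - 1/10 = 3/5
  'e': [1/10 + 3/5*0/1, 1/10 + 3/5*1/10) = [1/10, 4/25)
  'd': [1/10 + 3/5*1/10, 1/10 + 3/5*7/10) = [4/25, 13/25)
  'a': [1/10 + 3/5*7/10, 1/10 + 3/5*1/1) = [13/25, 7/10) <- contains code 74/125
  emit 'a', narrow to [13/25, 7/10)
Step 3: interval [13/25, 7/10), width = 7/10 - 13/25 = 9/50
  'e': [13/25 + 9/50*0/1, 13/25 + 9/50*1/10) = [13/25, 269/500)
  'd': [13/25 + 9/50*1/10, 13/25 + 9/50*7/10) = [269/500, 323/500) <- contains code 74/125
  'a': [13/25 + 9/50*7/10, 13/25 + 9/50*1/1) = [323/500, 7/10)
  emit 'd', narrow to [269/500, 323/500)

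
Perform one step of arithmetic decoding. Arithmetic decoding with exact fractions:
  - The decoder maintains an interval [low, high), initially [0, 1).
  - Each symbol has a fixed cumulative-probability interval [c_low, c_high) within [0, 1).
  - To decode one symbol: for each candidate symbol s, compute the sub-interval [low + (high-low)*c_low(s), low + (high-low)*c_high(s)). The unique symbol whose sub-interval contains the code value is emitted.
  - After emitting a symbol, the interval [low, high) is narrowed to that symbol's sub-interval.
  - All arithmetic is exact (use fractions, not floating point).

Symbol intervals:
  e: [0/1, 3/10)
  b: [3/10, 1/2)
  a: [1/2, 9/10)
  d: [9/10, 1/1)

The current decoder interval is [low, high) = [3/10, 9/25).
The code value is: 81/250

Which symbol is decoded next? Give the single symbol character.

Answer: b

Derivation:
Interval width = high − low = 9/25 − 3/10 = 3/50
Scaled code = (code − low) / width = (81/250 − 3/10) / 3/50 = 2/5
  e: [0/1, 3/10) 
  b: [3/10, 1/2) ← scaled code falls here ✓
  a: [1/2, 9/10) 
  d: [9/10, 1/1) 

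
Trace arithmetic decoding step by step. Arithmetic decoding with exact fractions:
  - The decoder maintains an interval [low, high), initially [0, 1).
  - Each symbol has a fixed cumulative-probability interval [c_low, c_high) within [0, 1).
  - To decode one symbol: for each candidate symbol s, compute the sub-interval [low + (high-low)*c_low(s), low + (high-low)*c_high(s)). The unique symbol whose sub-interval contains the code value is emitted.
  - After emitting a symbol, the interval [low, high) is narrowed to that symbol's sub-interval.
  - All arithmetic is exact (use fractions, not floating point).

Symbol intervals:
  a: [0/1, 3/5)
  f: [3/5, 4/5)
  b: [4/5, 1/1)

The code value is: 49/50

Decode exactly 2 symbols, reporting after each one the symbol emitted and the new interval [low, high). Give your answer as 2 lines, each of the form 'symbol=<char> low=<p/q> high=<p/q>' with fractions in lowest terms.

Answer: symbol=b low=4/5 high=1/1
symbol=b low=24/25 high=1/1

Derivation:
Step 1: interval [0/1, 1/1), width = 1/1 - 0/1 = 1/1
  'a': [0/1 + 1/1*0/1, 0/1 + 1/1*3/5) = [0/1, 3/5)
  'f': [0/1 + 1/1*3/5, 0/1 + 1/1*4/5) = [3/5, 4/5)
  'b': [0/1 + 1/1*4/5, 0/1 + 1/1*1/1) = [4/5, 1/1) <- contains code 49/50
  emit 'b', narrow to [4/5, 1/1)
Step 2: interval [4/5, 1/1), width = 1/1 - 4/5 = 1/5
  'a': [4/5 + 1/5*0/1, 4/5 + 1/5*3/5) = [4/5, 23/25)
  'f': [4/5 + 1/5*3/5, 4/5 + 1/5*4/5) = [23/25, 24/25)
  'b': [4/5 + 1/5*4/5, 4/5 + 1/5*1/1) = [24/25, 1/1) <- contains code 49/50
  emit 'b', narrow to [24/25, 1/1)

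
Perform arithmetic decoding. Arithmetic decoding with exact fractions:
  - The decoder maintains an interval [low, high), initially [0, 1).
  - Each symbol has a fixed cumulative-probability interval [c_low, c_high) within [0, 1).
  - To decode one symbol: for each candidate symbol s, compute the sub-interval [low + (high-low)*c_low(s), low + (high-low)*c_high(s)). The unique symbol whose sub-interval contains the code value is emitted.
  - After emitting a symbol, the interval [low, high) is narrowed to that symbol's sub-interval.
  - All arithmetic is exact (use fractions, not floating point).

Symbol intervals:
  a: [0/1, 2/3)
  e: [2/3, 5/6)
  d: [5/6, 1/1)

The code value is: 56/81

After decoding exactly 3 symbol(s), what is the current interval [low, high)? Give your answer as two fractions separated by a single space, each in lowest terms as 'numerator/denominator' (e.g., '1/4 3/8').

Answer: 2/3 20/27

Derivation:
Step 1: interval [0/1, 1/1), width = 1/1 - 0/1 = 1/1
  'a': [0/1 + 1/1*0/1, 0/1 + 1/1*2/3) = [0/1, 2/3)
  'e': [0/1 + 1/1*2/3, 0/1 + 1/1*5/6) = [2/3, 5/6) <- contains code 56/81
  'd': [0/1 + 1/1*5/6, 0/1 + 1/1*1/1) = [5/6, 1/1)
  emit 'e', narrow to [2/3, 5/6)
Step 2: interval [2/3, 5/6), width = 5/6 - 2/3 = 1/6
  'a': [2/3 + 1/6*0/1, 2/3 + 1/6*2/3) = [2/3, 7/9) <- contains code 56/81
  'e': [2/3 + 1/6*2/3, 2/3 + 1/6*5/6) = [7/9, 29/36)
  'd': [2/3 + 1/6*5/6, 2/3 + 1/6*1/1) = [29/36, 5/6)
  emit 'a', narrow to [2/3, 7/9)
Step 3: interval [2/3, 7/9), width = 7/9 - 2/3 = 1/9
  'a': [2/3 + 1/9*0/1, 2/3 + 1/9*2/3) = [2/3, 20/27) <- contains code 56/81
  'e': [2/3 + 1/9*2/3, 2/3 + 1/9*5/6) = [20/27, 41/54)
  'd': [2/3 + 1/9*5/6, 2/3 + 1/9*1/1) = [41/54, 7/9)
  emit 'a', narrow to [2/3, 20/27)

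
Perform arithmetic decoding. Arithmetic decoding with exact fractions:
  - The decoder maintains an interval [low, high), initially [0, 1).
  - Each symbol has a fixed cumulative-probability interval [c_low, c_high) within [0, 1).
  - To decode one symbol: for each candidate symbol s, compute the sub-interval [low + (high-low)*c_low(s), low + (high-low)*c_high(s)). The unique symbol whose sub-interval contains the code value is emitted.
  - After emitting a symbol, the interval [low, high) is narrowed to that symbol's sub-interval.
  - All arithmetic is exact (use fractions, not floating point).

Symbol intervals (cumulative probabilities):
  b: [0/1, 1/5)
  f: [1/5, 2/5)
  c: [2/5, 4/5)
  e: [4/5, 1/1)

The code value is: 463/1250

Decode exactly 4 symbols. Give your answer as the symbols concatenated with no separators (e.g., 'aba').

Answer: feff

Derivation:
Step 1: interval [0/1, 1/1), width = 1/1 - 0/1 = 1/1
  'b': [0/1 + 1/1*0/1, 0/1 + 1/1*1/5) = [0/1, 1/5)
  'f': [0/1 + 1/1*1/5, 0/1 + 1/1*2/5) = [1/5, 2/5) <- contains code 463/1250
  'c': [0/1 + 1/1*2/5, 0/1 + 1/1*4/5) = [2/5, 4/5)
  'e': [0/1 + 1/1*4/5, 0/1 + 1/1*1/1) = [4/5, 1/1)
  emit 'f', narrow to [1/5, 2/5)
Step 2: interval [1/5, 2/5), width = 2/5 - 1/5 = 1/5
  'b': [1/5 + 1/5*0/1, 1/5 + 1/5*1/5) = [1/5, 6/25)
  'f': [1/5 + 1/5*1/5, 1/5 + 1/5*2/5) = [6/25, 7/25)
  'c': [1/5 + 1/5*2/5, 1/5 + 1/5*4/5) = [7/25, 9/25)
  'e': [1/5 + 1/5*4/5, 1/5 + 1/5*1/1) = [9/25, 2/5) <- contains code 463/1250
  emit 'e', narrow to [9/25, 2/5)
Step 3: interval [9/25, 2/5), width = 2/5 - 9/25 = 1/25
  'b': [9/25 + 1/25*0/1, 9/25 + 1/25*1/5) = [9/25, 46/125)
  'f': [9/25 + 1/25*1/5, 9/25 + 1/25*2/5) = [46/125, 47/125) <- contains code 463/1250
  'c': [9/25 + 1/25*2/5, 9/25 + 1/25*4/5) = [47/125, 49/125)
  'e': [9/25 + 1/25*4/5, 9/25 + 1/25*1/1) = [49/125, 2/5)
  emit 'f', narrow to [46/125, 47/125)
Step 4: interval [46/125, 47/125), width = 47/125 - 46/125 = 1/125
  'b': [46/125 + 1/125*0/1, 46/125 + 1/125*1/5) = [46/125, 231/625)
  'f': [46/125 + 1/125*1/5, 46/125 + 1/125*2/5) = [231/625, 232/625) <- contains code 463/1250
  'c': [46/125 + 1/125*2/5, 46/125 + 1/125*4/5) = [232/625, 234/625)
  'e': [46/125 + 1/125*4/5, 46/125 + 1/125*1/1) = [234/625, 47/125)
  emit 'f', narrow to [231/625, 232/625)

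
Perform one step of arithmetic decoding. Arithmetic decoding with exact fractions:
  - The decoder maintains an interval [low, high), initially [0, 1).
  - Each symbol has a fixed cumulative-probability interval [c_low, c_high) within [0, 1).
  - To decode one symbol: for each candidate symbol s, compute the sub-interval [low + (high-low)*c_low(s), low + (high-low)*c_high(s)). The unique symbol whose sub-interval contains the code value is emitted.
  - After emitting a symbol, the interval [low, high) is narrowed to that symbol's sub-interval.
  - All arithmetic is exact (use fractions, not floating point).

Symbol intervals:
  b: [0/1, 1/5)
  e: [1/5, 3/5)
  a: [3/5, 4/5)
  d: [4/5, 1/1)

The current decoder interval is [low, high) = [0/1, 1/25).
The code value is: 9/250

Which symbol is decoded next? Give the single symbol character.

Interval width = high − low = 1/25 − 0/1 = 1/25
Scaled code = (code − low) / width = (9/250 − 0/1) / 1/25 = 9/10
  b: [0/1, 1/5) 
  e: [1/5, 3/5) 
  a: [3/5, 4/5) 
  d: [4/5, 1/1) ← scaled code falls here ✓

Answer: d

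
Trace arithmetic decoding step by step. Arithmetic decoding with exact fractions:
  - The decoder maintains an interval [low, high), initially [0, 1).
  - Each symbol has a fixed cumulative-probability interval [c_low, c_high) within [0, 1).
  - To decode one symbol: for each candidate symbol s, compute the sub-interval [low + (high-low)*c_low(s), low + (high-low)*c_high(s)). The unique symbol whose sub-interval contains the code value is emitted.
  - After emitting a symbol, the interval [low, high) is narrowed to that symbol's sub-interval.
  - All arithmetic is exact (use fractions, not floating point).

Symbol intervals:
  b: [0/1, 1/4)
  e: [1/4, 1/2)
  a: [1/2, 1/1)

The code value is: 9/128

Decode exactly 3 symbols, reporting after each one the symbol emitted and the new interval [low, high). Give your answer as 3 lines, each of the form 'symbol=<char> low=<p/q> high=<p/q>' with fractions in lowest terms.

Step 1: interval [0/1, 1/1), width = 1/1 - 0/1 = 1/1
  'b': [0/1 + 1/1*0/1, 0/1 + 1/1*1/4) = [0/1, 1/4) <- contains code 9/128
  'e': [0/1 + 1/1*1/4, 0/1 + 1/1*1/2) = [1/4, 1/2)
  'a': [0/1 + 1/1*1/2, 0/1 + 1/1*1/1) = [1/2, 1/1)
  emit 'b', narrow to [0/1, 1/4)
Step 2: interval [0/1, 1/4), width = 1/4 - 0/1 = 1/4
  'b': [0/1 + 1/4*0/1, 0/1 + 1/4*1/4) = [0/1, 1/16)
  'e': [0/1 + 1/4*1/4, 0/1 + 1/4*1/2) = [1/16, 1/8) <- contains code 9/128
  'a': [0/1 + 1/4*1/2, 0/1 + 1/4*1/1) = [1/8, 1/4)
  emit 'e', narrow to [1/16, 1/8)
Step 3: interval [1/16, 1/8), width = 1/8 - 1/16 = 1/16
  'b': [1/16 + 1/16*0/1, 1/16 + 1/16*1/4) = [1/16, 5/64) <- contains code 9/128
  'e': [1/16 + 1/16*1/4, 1/16 + 1/16*1/2) = [5/64, 3/32)
  'a': [1/16 + 1/16*1/2, 1/16 + 1/16*1/1) = [3/32, 1/8)
  emit 'b', narrow to [1/16, 5/64)

Answer: symbol=b low=0/1 high=1/4
symbol=e low=1/16 high=1/8
symbol=b low=1/16 high=5/64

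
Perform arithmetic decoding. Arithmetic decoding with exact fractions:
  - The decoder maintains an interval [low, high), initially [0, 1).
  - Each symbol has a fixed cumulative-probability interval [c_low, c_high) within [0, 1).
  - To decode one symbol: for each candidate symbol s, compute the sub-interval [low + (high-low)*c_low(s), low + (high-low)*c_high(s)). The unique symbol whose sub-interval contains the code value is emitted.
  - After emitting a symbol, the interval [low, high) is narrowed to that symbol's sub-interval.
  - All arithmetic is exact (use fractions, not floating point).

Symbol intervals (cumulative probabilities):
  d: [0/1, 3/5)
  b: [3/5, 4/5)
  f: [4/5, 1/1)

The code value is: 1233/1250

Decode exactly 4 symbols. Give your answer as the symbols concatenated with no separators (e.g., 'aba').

Step 1: interval [0/1, 1/1), width = 1/1 - 0/1 = 1/1
  'd': [0/1 + 1/1*0/1, 0/1 + 1/1*3/5) = [0/1, 3/5)
  'b': [0/1 + 1/1*3/5, 0/1 + 1/1*4/5) = [3/5, 4/5)
  'f': [0/1 + 1/1*4/5, 0/1 + 1/1*1/1) = [4/5, 1/1) <- contains code 1233/1250
  emit 'f', narrow to [4/5, 1/1)
Step 2: interval [4/5, 1/1), width = 1/1 - 4/5 = 1/5
  'd': [4/5 + 1/5*0/1, 4/5 + 1/5*3/5) = [4/5, 23/25)
  'b': [4/5 + 1/5*3/5, 4/5 + 1/5*4/5) = [23/25, 24/25)
  'f': [4/5 + 1/5*4/5, 4/5 + 1/5*1/1) = [24/25, 1/1) <- contains code 1233/1250
  emit 'f', narrow to [24/25, 1/1)
Step 3: interval [24/25, 1/1), width = 1/1 - 24/25 = 1/25
  'd': [24/25 + 1/25*0/1, 24/25 + 1/25*3/5) = [24/25, 123/125)
  'b': [24/25 + 1/25*3/5, 24/25 + 1/25*4/5) = [123/125, 124/125) <- contains code 1233/1250
  'f': [24/25 + 1/25*4/5, 24/25 + 1/25*1/1) = [124/125, 1/1)
  emit 'b', narrow to [123/125, 124/125)
Step 4: interval [123/125, 124/125), width = 124/125 - 123/125 = 1/125
  'd': [123/125 + 1/125*0/1, 123/125 + 1/125*3/5) = [123/125, 618/625) <- contains code 1233/1250
  'b': [123/125 + 1/125*3/5, 123/125 + 1/125*4/5) = [618/625, 619/625)
  'f': [123/125 + 1/125*4/5, 123/125 + 1/125*1/1) = [619/625, 124/125)
  emit 'd', narrow to [123/125, 618/625)

Answer: ffbd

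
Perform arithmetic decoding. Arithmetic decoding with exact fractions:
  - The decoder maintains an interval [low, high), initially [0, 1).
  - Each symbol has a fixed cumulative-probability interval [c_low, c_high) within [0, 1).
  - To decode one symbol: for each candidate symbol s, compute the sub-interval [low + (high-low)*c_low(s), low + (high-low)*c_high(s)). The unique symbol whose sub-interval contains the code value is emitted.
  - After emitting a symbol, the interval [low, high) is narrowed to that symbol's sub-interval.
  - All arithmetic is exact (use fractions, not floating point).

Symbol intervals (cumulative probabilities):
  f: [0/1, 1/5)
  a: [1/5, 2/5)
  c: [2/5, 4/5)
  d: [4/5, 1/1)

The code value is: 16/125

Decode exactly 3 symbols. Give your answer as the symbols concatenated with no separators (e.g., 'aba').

Answer: fcc

Derivation:
Step 1: interval [0/1, 1/1), width = 1/1 - 0/1 = 1/1
  'f': [0/1 + 1/1*0/1, 0/1 + 1/1*1/5) = [0/1, 1/5) <- contains code 16/125
  'a': [0/1 + 1/1*1/5, 0/1 + 1/1*2/5) = [1/5, 2/5)
  'c': [0/1 + 1/1*2/5, 0/1 + 1/1*4/5) = [2/5, 4/5)
  'd': [0/1 + 1/1*4/5, 0/1 + 1/1*1/1) = [4/5, 1/1)
  emit 'f', narrow to [0/1, 1/5)
Step 2: interval [0/1, 1/5), width = 1/5 - 0/1 = 1/5
  'f': [0/1 + 1/5*0/1, 0/1 + 1/5*1/5) = [0/1, 1/25)
  'a': [0/1 + 1/5*1/5, 0/1 + 1/5*2/5) = [1/25, 2/25)
  'c': [0/1 + 1/5*2/5, 0/1 + 1/5*4/5) = [2/25, 4/25) <- contains code 16/125
  'd': [0/1 + 1/5*4/5, 0/1 + 1/5*1/1) = [4/25, 1/5)
  emit 'c', narrow to [2/25, 4/25)
Step 3: interval [2/25, 4/25), width = 4/25 - 2/25 = 2/25
  'f': [2/25 + 2/25*0/1, 2/25 + 2/25*1/5) = [2/25, 12/125)
  'a': [2/25 + 2/25*1/5, 2/25 + 2/25*2/5) = [12/125, 14/125)
  'c': [2/25 + 2/25*2/5, 2/25 + 2/25*4/5) = [14/125, 18/125) <- contains code 16/125
  'd': [2/25 + 2/25*4/5, 2/25 + 2/25*1/1) = [18/125, 4/25)
  emit 'c', narrow to [14/125, 18/125)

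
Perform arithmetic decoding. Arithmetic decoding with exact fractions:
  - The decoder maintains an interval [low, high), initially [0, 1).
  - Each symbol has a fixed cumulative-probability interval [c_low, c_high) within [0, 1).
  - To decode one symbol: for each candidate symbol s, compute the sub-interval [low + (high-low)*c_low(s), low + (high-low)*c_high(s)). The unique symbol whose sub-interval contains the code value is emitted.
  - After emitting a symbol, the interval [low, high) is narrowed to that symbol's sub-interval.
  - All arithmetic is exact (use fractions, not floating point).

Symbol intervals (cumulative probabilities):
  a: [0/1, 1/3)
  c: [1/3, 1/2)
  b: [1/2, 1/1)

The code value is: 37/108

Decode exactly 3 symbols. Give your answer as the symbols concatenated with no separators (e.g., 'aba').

Step 1: interval [0/1, 1/1), width = 1/1 - 0/1 = 1/1
  'a': [0/1 + 1/1*0/1, 0/1 + 1/1*1/3) = [0/1, 1/3)
  'c': [0/1 + 1/1*1/3, 0/1 + 1/1*1/2) = [1/3, 1/2) <- contains code 37/108
  'b': [0/1 + 1/1*1/2, 0/1 + 1/1*1/1) = [1/2, 1/1)
  emit 'c', narrow to [1/3, 1/2)
Step 2: interval [1/3, 1/2), width = 1/2 - 1/3 = 1/6
  'a': [1/3 + 1/6*0/1, 1/3 + 1/6*1/3) = [1/3, 7/18) <- contains code 37/108
  'c': [1/3 + 1/6*1/3, 1/3 + 1/6*1/2) = [7/18, 5/12)
  'b': [1/3 + 1/6*1/2, 1/3 + 1/6*1/1) = [5/12, 1/2)
  emit 'a', narrow to [1/3, 7/18)
Step 3: interval [1/3, 7/18), width = 7/18 - 1/3 = 1/18
  'a': [1/3 + 1/18*0/1, 1/3 + 1/18*1/3) = [1/3, 19/54) <- contains code 37/108
  'c': [1/3 + 1/18*1/3, 1/3 + 1/18*1/2) = [19/54, 13/36)
  'b': [1/3 + 1/18*1/2, 1/3 + 1/18*1/1) = [13/36, 7/18)
  emit 'a', narrow to [1/3, 19/54)

Answer: caa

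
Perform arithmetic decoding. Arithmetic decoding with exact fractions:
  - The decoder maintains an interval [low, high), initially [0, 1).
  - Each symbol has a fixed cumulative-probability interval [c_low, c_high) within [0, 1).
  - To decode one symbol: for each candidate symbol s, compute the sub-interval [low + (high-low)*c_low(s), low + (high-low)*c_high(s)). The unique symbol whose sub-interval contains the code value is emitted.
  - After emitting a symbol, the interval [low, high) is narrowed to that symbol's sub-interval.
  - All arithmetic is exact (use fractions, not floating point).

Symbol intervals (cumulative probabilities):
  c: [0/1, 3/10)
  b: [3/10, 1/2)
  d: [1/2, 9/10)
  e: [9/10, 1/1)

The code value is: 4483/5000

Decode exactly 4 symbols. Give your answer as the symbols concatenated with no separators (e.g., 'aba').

Step 1: interval [0/1, 1/1), width = 1/1 - 0/1 = 1/1
  'c': [0/1 + 1/1*0/1, 0/1 + 1/1*3/10) = [0/1, 3/10)
  'b': [0/1 + 1/1*3/10, 0/1 + 1/1*1/2) = [3/10, 1/2)
  'd': [0/1 + 1/1*1/2, 0/1 + 1/1*9/10) = [1/2, 9/10) <- contains code 4483/5000
  'e': [0/1 + 1/1*9/10, 0/1 + 1/1*1/1) = [9/10, 1/1)
  emit 'd', narrow to [1/2, 9/10)
Step 2: interval [1/2, 9/10), width = 9/10 - 1/2 = 2/5
  'c': [1/2 + 2/5*0/1, 1/2 + 2/5*3/10) = [1/2, 31/50)
  'b': [1/2 + 2/5*3/10, 1/2 + 2/5*1/2) = [31/50, 7/10)
  'd': [1/2 + 2/5*1/2, 1/2 + 2/5*9/10) = [7/10, 43/50)
  'e': [1/2 + 2/5*9/10, 1/2 + 2/5*1/1) = [43/50, 9/10) <- contains code 4483/5000
  emit 'e', narrow to [43/50, 9/10)
Step 3: interval [43/50, 9/10), width = 9/10 - 43/50 = 1/25
  'c': [43/50 + 1/25*0/1, 43/50 + 1/25*3/10) = [43/50, 109/125)
  'b': [43/50 + 1/25*3/10, 43/50 + 1/25*1/2) = [109/125, 22/25)
  'd': [43/50 + 1/25*1/2, 43/50 + 1/25*9/10) = [22/25, 112/125)
  'e': [43/50 + 1/25*9/10, 43/50 + 1/25*1/1) = [112/125, 9/10) <- contains code 4483/5000
  emit 'e', narrow to [112/125, 9/10)
Step 4: interval [112/125, 9/10), width = 9/10 - 112/125 = 1/250
  'c': [112/125 + 1/250*0/1, 112/125 + 1/250*3/10) = [112/125, 2243/2500) <- contains code 4483/5000
  'b': [112/125 + 1/250*3/10, 112/125 + 1/250*1/2) = [2243/2500, 449/500)
  'd': [112/125 + 1/250*1/2, 112/125 + 1/250*9/10) = [449/500, 2249/2500)
  'e': [112/125 + 1/250*9/10, 112/125 + 1/250*1/1) = [2249/2500, 9/10)
  emit 'c', narrow to [112/125, 2243/2500)

Answer: deec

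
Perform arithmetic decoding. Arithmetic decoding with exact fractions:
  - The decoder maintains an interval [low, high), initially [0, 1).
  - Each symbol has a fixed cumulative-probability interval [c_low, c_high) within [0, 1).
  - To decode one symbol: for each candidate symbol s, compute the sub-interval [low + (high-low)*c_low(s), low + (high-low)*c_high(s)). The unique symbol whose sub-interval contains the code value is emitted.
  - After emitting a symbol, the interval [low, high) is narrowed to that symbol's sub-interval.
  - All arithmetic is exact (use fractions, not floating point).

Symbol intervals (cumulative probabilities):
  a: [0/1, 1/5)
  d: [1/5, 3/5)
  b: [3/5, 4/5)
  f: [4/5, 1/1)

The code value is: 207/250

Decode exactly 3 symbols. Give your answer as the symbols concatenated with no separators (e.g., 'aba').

Answer: fab

Derivation:
Step 1: interval [0/1, 1/1), width = 1/1 - 0/1 = 1/1
  'a': [0/1 + 1/1*0/1, 0/1 + 1/1*1/5) = [0/1, 1/5)
  'd': [0/1 + 1/1*1/5, 0/1 + 1/1*3/5) = [1/5, 3/5)
  'b': [0/1 + 1/1*3/5, 0/1 + 1/1*4/5) = [3/5, 4/5)
  'f': [0/1 + 1/1*4/5, 0/1 + 1/1*1/1) = [4/5, 1/1) <- contains code 207/250
  emit 'f', narrow to [4/5, 1/1)
Step 2: interval [4/5, 1/1), width = 1/1 - 4/5 = 1/5
  'a': [4/5 + 1/5*0/1, 4/5 + 1/5*1/5) = [4/5, 21/25) <- contains code 207/250
  'd': [4/5 + 1/5*1/5, 4/5 + 1/5*3/5) = [21/25, 23/25)
  'b': [4/5 + 1/5*3/5, 4/5 + 1/5*4/5) = [23/25, 24/25)
  'f': [4/5 + 1/5*4/5, 4/5 + 1/5*1/1) = [24/25, 1/1)
  emit 'a', narrow to [4/5, 21/25)
Step 3: interval [4/5, 21/25), width = 21/25 - 4/5 = 1/25
  'a': [4/5 + 1/25*0/1, 4/5 + 1/25*1/5) = [4/5, 101/125)
  'd': [4/5 + 1/25*1/5, 4/5 + 1/25*3/5) = [101/125, 103/125)
  'b': [4/5 + 1/25*3/5, 4/5 + 1/25*4/5) = [103/125, 104/125) <- contains code 207/250
  'f': [4/5 + 1/25*4/5, 4/5 + 1/25*1/1) = [104/125, 21/25)
  emit 'b', narrow to [103/125, 104/125)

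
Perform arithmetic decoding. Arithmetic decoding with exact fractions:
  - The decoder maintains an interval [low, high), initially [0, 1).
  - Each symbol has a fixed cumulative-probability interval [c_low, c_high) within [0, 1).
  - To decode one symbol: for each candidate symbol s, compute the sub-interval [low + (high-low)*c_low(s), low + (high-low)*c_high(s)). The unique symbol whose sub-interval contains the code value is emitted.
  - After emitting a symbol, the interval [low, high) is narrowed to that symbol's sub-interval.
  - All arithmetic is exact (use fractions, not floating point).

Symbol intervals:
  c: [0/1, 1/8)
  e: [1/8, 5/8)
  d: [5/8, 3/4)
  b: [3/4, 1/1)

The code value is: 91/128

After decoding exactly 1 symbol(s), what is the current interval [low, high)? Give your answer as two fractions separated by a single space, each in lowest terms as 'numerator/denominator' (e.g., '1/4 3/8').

Step 1: interval [0/1, 1/1), width = 1/1 - 0/1 = 1/1
  'c': [0/1 + 1/1*0/1, 0/1 + 1/1*1/8) = [0/1, 1/8)
  'e': [0/1 + 1/1*1/8, 0/1 + 1/1*5/8) = [1/8, 5/8)
  'd': [0/1 + 1/1*5/8, 0/1 + 1/1*3/4) = [5/8, 3/4) <- contains code 91/128
  'b': [0/1 + 1/1*3/4, 0/1 + 1/1*1/1) = [3/4, 1/1)
  emit 'd', narrow to [5/8, 3/4)

Answer: 5/8 3/4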